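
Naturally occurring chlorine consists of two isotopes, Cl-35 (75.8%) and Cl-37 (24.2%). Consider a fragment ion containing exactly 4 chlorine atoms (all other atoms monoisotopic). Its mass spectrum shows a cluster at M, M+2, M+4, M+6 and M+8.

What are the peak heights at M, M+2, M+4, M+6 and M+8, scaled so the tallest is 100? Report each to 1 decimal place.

78.3 : 100.0 : 47.9 : 10.2 : 0.8

Each Cl atom is independently Cl-35 (p = 0.758) or Cl-37 (q = 0.242); the cluster is the binomial expansion (p + q)^4.
P(M) = 0.758^4 = 0.330124
P(M+2) = 4 × 0.758^3 × 0.242^1 = 0.421583
P(M+4) = 6 × 0.758^2 × 0.242^2 = 0.201893
P(M+6) = 4 × 0.758^1 × 0.242^3 = 0.042971
P(M+8) = 0.242^4 = 0.003430
The M+2 peak is largest (0.421583); scaling to 100 gives 78.3 : 100.0 : 47.9 : 10.2 : 0.8.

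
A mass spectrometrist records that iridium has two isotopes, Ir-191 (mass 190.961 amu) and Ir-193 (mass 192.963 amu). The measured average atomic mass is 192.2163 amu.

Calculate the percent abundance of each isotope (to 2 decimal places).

Ir-191: 37.30%, Ir-193: 62.70%

Writing the weighted mean with unknown fraction x of Ir-191:
190.961·x + 192.963·(1 − x) = 192.2163
(190.961 − 192.963)·x = 192.2163 − 192.963
x = -0.7467 / -2.002 = 0.37298 → 37.30% Ir-191, 62.70% Ir-193.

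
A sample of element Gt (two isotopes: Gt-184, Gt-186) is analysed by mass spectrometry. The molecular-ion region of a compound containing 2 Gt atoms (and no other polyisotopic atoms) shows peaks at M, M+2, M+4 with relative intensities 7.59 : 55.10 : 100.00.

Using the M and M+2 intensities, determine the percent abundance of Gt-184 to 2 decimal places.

Write p for the Gt-184 fraction. I(M+2)/I(M) = [C(2,1)·p^1·(1−p)] / p^2 = 2·(1−p)/p = 55.10/7.59 = 7.2596
(1−p)/p = 7.2596/2 = 3.6298  ⇒  p = 1/(1 + 3.6298) = 0.2160
Gt-184: 21.60%, Gt-186: 78.40%.

21.60%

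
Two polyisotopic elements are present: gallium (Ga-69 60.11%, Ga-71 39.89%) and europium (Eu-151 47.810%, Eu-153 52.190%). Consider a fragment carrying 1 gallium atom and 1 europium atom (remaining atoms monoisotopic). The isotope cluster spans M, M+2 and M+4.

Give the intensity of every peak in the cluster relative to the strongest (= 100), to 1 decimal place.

57.0 : 100.0 : 41.3

Gallium pattern (n=1): 0.6011 : 0.3989
Europium pattern (n=1): 0.4781 : 0.5219
Convolve the two distributions (both contribute in 2-u steps):
  M: 0.6011×0.4781 = 0.287386
  M+2: 0.6011×0.5219 + 0.3989×0.4781 = 0.504428
  M+4: 0.3989×0.5219 = 0.208186
Scale to base peak (0.504428) = 100: 57.0 : 100.0 : 41.3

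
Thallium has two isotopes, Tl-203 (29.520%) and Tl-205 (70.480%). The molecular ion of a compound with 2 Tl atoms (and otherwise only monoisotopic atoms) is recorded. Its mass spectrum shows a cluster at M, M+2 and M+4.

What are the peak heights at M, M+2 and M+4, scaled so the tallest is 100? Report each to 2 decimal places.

The 2 Tl atoms are independent, so intensities follow the terms of (0.29520 + 0.70480)^2.
P(M) = 0.29520^2 = 0.087143
P(M+2) = 2 × 0.29520^1 × 0.70480^1 = 0.416114
P(M+4) = 0.70480^2 = 0.496743
The M+4 peak is largest (0.496743); scaling to 100 gives 17.54 : 83.77 : 100.00.

17.54 : 83.77 : 100.00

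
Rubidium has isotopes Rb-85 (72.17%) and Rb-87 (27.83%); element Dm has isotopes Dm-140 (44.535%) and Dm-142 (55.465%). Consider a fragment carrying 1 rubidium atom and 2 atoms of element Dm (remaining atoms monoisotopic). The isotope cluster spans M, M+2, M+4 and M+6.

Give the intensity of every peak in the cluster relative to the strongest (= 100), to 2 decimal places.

34.76 : 100.00 : 87.32 : 20.79

Rubidium pattern (n=1): 0.7217 : 0.2783
Element Dm pattern (n=2): 0.19833662 : 0.49402676 : 0.30763662
Convolve the two distributions (both contribute in 2-u steps):
  M: 0.7217×0.19833662 = 0.143140
  M+2: 0.7217×0.49402676 + 0.2783×0.19833662 = 0.411736
  M+4: 0.7217×0.30763662 + 0.2783×0.49402676 = 0.359509
  M+6: 0.2783×0.30763662 = 0.085615
Scale to base peak (0.411736) = 100: 34.76 : 100.00 : 87.32 : 20.79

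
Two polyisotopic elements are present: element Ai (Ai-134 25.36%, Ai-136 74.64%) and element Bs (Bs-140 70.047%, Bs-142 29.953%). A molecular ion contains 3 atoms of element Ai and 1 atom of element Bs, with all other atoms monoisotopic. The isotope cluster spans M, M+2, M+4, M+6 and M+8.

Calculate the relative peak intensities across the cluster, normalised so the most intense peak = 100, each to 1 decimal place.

2.7 : 25.3 : 81.3 : 100.0 : 29.8

Element Ai pattern (n=3): 0.01630977 : 0.14400958 : 0.42385154 : 0.41582911
Element Bs pattern (n=1): 0.70047 : 0.29953
Convolve the two distributions (both contribute in 2-u steps):
  M: 0.01630977×0.70047 = 0.011425
  M+2: 0.01630977×0.29953 + 0.14400958×0.70047 = 0.105760
  M+4: 0.14400958×0.29953 + 0.42385154×0.70047 = 0.340030
  M+6: 0.42385154×0.29953 + 0.41582911×0.70047 = 0.418232
  M+8: 0.41582911×0.29953 = 0.124553
Scale to base peak (0.418232) = 100: 2.7 : 25.3 : 81.3 : 100.0 : 29.8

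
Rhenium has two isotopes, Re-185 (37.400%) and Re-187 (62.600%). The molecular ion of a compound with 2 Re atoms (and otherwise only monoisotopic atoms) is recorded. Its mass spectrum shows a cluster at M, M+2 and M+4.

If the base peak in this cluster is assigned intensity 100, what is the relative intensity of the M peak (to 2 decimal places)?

(0.37400 + 0.62600)^2 gives M 0.1399, M+2 0.4682, M+4 0.3919; the largest is M+2.
P(M+2) = C(2,1) × 0.37400^1 × 0.62600^1 = 2 × 0.3740 × 0.6260 = 0.468248 (base)
P(M) = C(2,0) × 0.37400^2 × 0.62600^0 = 1 × 0.139876 × 1.0000 = 0.139876
Relative intensity = 0.139876 / 0.468248 × 100 = 29.87

29.87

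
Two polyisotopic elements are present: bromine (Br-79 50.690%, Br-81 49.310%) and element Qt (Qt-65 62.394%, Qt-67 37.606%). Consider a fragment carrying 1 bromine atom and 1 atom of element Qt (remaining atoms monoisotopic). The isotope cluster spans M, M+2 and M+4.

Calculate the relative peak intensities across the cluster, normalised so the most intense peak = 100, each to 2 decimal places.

63.47 : 100.00 : 37.21

Bromine pattern (n=1): 0.5069 : 0.4931
Element Qt pattern (n=1): 0.62394 : 0.37606
Convolve the two distributions (both contribute in 2-u steps):
  M: 0.5069×0.62394 = 0.316275
  M+2: 0.5069×0.37606 + 0.4931×0.62394 = 0.498290
  M+4: 0.4931×0.37606 = 0.185435
Scale to base peak (0.498290) = 100: 63.47 : 100.00 : 37.21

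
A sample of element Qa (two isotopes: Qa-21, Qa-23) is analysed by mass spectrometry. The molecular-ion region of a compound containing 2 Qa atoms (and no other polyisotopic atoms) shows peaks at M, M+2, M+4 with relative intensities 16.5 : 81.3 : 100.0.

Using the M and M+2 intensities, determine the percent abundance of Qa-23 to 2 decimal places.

If p is the fraction of Qa that is Qa-21, then I(M+2)/I(M) = [C(2,1)·p^1·(1−p)] / p^2 = 2·(1−p)/p = 81.3/16.5 = 4.9273
(1−p)/p = 4.9273/2 = 2.4636  ⇒  p = 1/(1 + 2.4636) = 0.2887
Qa-21: 28.87%, Qa-23: 71.13%.

71.13%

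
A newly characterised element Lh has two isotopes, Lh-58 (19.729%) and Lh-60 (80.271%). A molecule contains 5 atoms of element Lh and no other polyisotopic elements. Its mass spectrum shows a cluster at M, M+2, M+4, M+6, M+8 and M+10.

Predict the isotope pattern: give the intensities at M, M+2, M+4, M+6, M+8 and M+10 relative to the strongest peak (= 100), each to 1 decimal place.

Expanding (0.19729 + 0.80271)^5:
P(M) = 0.19729^5 = 0.000299
P(M+2) = 5 × 0.19729^4 × 0.80271^1 = 0.006081
P(M+4) = 10 × 0.19729^3 × 0.80271^2 = 0.049480
P(M+6) = 10 × 0.19729^2 × 0.80271^3 = 0.201320
P(M+8) = 5 × 0.19729^1 × 0.80271^4 = 0.409553
P(M+10) = 0.80271^5 = 0.333268
The M+8 peak is largest (0.409553); scaling to 100 gives 0.1 : 1.5 : 12.1 : 49.2 : 100.0 : 81.4.

0.1 : 1.5 : 12.1 : 49.2 : 100.0 : 81.4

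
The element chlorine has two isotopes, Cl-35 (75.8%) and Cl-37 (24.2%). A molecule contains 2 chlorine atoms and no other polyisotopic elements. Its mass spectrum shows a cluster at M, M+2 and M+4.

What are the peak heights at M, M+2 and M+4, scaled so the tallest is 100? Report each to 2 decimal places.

Expanding (0.758 + 0.242)^2:
P(M) = 0.758^2 = 0.574564
P(M+2) = 2 × 0.758^1 × 0.242^1 = 0.366872
P(M+4) = 0.242^2 = 0.058564
The M peak is largest (0.574564); scaling to 100 gives 100.00 : 63.85 : 10.19.

100.00 : 63.85 : 10.19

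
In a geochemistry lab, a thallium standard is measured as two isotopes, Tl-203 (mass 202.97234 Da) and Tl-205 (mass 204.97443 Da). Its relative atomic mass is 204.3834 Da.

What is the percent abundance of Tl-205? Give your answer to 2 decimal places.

70.48%

Let x be the fractional abundance of Tl-203; then Tl-205 has abundance 1 − x.
202.97234·x + 204.97443·(1 − x) = 204.3834
(202.97234 − 204.97443)·x = 204.3834 − 204.97443
x = -0.59103 / -2.00209 = 0.29521 → 29.52% Tl-203, 70.48% Tl-205.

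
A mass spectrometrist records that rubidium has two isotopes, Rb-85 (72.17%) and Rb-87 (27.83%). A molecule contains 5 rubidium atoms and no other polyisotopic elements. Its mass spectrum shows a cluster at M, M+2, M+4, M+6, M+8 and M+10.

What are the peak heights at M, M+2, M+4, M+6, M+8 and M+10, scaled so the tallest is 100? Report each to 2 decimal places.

The 5 Rb atoms are independent, so intensities follow the terms of (0.7217 + 0.2783)^5.
P(M) = 0.7217^5 = 0.195787
P(M+2) = 5 × 0.7217^4 × 0.2783^1 = 0.377494
P(M+4) = 10 × 0.7217^3 × 0.2783^2 = 0.291136
P(M+6) = 10 × 0.7217^2 × 0.2783^3 = 0.112267
P(M+8) = 5 × 0.7217^1 × 0.2783^4 = 0.021646
P(M+10) = 0.2783^5 = 0.001669
The M+2 peak is largest (0.377494); scaling to 100 gives 51.86 : 100.00 : 77.12 : 29.74 : 5.73 : 0.44.

51.86 : 100.00 : 77.12 : 29.74 : 5.73 : 0.44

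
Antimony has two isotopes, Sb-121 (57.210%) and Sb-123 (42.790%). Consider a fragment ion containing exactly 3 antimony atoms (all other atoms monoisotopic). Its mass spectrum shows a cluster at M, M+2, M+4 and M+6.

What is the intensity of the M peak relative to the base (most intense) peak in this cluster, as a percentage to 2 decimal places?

Binomial terms of (0.57210 + 0.42790)^3: M 0.1872, M+2 0.4202, M+4 0.3143, M+6 0.0783 → M+2 is the base peak.
P(M+2) = C(3,1) × 0.57210^2 × 0.42790^1 = 3 × 0.32729841 × 0.4279 = 0.420153 (base)
P(M) = C(3,0) × 0.57210^3 × 0.42790^0 = 1 × 0.18724742 × 1.0000 = 0.187247
Relative intensity = 0.187247 / 0.420153 × 100 = 44.57

44.57%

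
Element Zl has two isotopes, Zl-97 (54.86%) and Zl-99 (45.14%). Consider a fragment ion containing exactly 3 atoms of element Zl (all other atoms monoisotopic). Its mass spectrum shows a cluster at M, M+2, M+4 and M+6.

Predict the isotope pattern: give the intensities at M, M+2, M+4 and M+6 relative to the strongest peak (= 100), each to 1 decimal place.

40.5 : 100.0 : 82.3 : 22.6

The 3 Zl atoms are independent, so intensities follow the terms of (0.5486 + 0.4514)^3.
P(M) = 0.5486^3 = 0.165108
P(M+2) = 3 × 0.5486^2 × 0.4514^1 = 0.407563
P(M+4) = 3 × 0.5486^1 × 0.4514^2 = 0.335351
P(M+6) = 0.4514^3 = 0.091978
The M+2 peak is largest (0.407563); scaling to 100 gives 40.5 : 100.0 : 82.3 : 22.6.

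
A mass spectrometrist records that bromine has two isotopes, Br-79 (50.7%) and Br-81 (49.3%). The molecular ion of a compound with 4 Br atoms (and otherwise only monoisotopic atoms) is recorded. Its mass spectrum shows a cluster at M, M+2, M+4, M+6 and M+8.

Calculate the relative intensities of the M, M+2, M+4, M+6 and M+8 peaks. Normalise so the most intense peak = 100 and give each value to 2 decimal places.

17.63 : 68.56 : 100.00 : 64.83 : 15.76

The 4 Br atoms are independent, so intensities follow the terms of (0.507 + 0.493)^4.
P(M) = 0.507^4 = 0.066074
P(M+2) = 4 × 0.507^3 × 0.493^1 = 0.256999
P(M+4) = 6 × 0.507^2 × 0.493^2 = 0.374853
P(M+6) = 4 × 0.507^1 × 0.493^3 = 0.243001
P(M+8) = 0.493^4 = 0.059073
The M+4 peak is largest (0.374853); scaling to 100 gives 17.63 : 68.56 : 100.00 : 64.83 : 15.76.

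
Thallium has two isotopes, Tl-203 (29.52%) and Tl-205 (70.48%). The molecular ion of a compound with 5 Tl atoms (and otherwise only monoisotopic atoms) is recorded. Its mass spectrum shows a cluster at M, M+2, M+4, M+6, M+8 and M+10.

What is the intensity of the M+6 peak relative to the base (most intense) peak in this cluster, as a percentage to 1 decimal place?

83.8%

Binomial terms of (0.2952 + 0.7048)^5: M 0.0022, M+2 0.0268, M+4 0.1278, M+6 0.3051, M+8 0.3642, M+10 0.1739 → M+8 is the base peak.
P(M+8) = C(5,4) × 0.2952^1 × 0.7048^4 = 5 × 0.2952 × 0.24675365 = 0.364208 (base)
P(M+6) = C(5,3) × 0.2952^2 × 0.7048^3 = 10 × 0.08714304 × 0.35010449 = 0.305092
Relative intensity = 0.305092 / 0.364208 × 100 = 83.8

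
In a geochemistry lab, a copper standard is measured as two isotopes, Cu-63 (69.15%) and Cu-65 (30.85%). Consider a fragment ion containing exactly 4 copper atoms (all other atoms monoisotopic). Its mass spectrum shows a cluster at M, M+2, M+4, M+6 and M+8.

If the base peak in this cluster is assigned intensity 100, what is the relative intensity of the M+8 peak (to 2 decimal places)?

2.22

Term probabilities: M 0.2286, M+2 0.4080, M+4 0.2731, M+6 0.0812, M+8 0.0091. Base peak = M+2.
P(M+2) = C(4,1) × 0.6915^3 × 0.3085^1 = 4 × 0.33065611 × 0.3085 = 0.408030 (base)
P(M+8) = C(4,4) × 0.6915^0 × 0.3085^4 = 1 × 1.0000 × 0.00905776 = 0.009058
Relative intensity = 0.009058 / 0.408030 × 100 = 2.22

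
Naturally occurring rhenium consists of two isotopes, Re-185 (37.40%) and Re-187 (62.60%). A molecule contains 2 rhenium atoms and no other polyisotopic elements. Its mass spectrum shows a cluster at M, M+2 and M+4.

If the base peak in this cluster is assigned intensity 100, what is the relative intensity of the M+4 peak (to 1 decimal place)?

Term probabilities: M 0.1399, M+2 0.4682, M+4 0.3919. Base peak = M+2.
P(M+2) = C(2,1) × 0.3740^1 × 0.6260^1 = 2 × 0.3740 × 0.6260 = 0.468248 (base)
P(M+4) = C(2,2) × 0.3740^0 × 0.6260^2 = 1 × 1.0000 × 0.391876 = 0.391876
Relative intensity = 0.391876 / 0.468248 × 100 = 83.7

83.7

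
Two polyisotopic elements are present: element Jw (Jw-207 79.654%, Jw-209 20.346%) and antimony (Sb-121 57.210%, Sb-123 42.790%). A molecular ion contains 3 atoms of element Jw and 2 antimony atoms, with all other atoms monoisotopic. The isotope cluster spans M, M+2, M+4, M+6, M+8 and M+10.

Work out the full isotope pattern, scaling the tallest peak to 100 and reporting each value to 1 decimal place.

44.2 : 100.0 : 84.1 : 32.6 : 5.9 : 0.4

Element Jw pattern (n=3): 0.50538549 : 0.38727144 : 0.09892064 : 0.00842242
Antimony pattern (n=2): 0.32729841 : 0.48960318 : 0.18309841
Convolve the two distributions (both contribute in 2-u steps):
  M: 0.50538549×0.32729841 = 0.165412
  M+2: 0.50538549×0.48960318 + 0.38727144×0.32729841 = 0.374192
  M+4: 0.50538549×0.18309841 + 0.38727144×0.48960318 + 0.09892064×0.32729841 = 0.314521
  M+6: 0.38727144×0.18309841 + 0.09892064×0.48960318 + 0.00842242×0.32729841 = 0.122097
  M+8: 0.09892064×0.18309841 + 0.00842242×0.48960318 = 0.022236
  M+10: 0.00842242×0.18309841 = 0.001542
Scale to base peak (0.374192) = 100: 44.2 : 100.0 : 84.1 : 32.6 : 5.9 : 0.4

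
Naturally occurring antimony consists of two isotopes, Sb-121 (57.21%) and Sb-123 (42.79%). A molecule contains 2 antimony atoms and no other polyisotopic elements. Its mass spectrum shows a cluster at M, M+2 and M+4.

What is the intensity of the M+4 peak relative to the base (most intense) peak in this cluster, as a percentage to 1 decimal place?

(0.5721 + 0.4279)^2 gives M 0.3273, M+2 0.4896, M+4 0.1831; the largest is M+2.
P(M+2) = C(2,1) × 0.5721^1 × 0.4279^1 = 2 × 0.5721 × 0.4279 = 0.489603 (base)
P(M+4) = C(2,2) × 0.5721^0 × 0.4279^2 = 1 × 1.0000 × 0.18309841 = 0.183098
Relative intensity = 0.183098 / 0.489603 × 100 = 37.4

37.4%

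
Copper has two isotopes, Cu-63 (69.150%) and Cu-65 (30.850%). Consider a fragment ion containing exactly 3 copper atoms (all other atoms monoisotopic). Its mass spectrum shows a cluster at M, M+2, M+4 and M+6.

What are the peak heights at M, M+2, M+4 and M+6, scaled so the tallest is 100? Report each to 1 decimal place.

Each Cu atom is independently Cu-63 (p = 0.69150) or Cu-65 (q = 0.30850); the cluster is the binomial expansion (p + q)^3.
P(M) = 0.69150^3 = 0.330656
P(M+2) = 3 × 0.69150^2 × 0.30850^1 = 0.442548
P(M+4) = 3 × 0.69150^1 × 0.30850^2 = 0.197435
P(M+6) = 0.30850^3 = 0.029361
The M+2 peak is largest (0.442548); scaling to 100 gives 74.7 : 100.0 : 44.6 : 6.6.

74.7 : 100.0 : 44.6 : 6.6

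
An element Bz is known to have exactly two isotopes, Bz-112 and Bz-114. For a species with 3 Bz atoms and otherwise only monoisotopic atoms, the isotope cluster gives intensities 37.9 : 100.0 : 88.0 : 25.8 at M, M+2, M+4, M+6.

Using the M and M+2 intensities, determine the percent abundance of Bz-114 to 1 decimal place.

Let p = fractional abundance of Bz-112. I(M+2)/I(M) = [C(3,1)·p^2·(1−p)] / p^3 = 3·(1−p)/p = 100.0/37.9 = 2.6385
(1−p)/p = 2.6385/3 = 0.8795  ⇒  p = 1/(1 + 0.8795) = 0.5321
Bz-112: 53.2%, Bz-114: 46.8%.

46.8%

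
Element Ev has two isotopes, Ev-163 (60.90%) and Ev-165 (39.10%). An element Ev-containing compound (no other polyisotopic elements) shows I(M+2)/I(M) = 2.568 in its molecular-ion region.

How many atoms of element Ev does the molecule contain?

4

The M+2/M ratio from n Ev atoms is n · q/p = n · 0.3910/0.6090.
n = 2.568 × 0.6090/0.3910 = 4.00 ≈ 4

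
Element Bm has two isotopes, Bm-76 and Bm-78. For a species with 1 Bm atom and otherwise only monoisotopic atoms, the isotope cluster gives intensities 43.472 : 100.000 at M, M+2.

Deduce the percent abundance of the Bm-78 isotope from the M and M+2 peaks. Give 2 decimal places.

Let p = fractional abundance of Bm-76. I(M+2)/I(M) = [C(1,1)·p^0·(1−p)] / p^1 = 1·(1−p)/p = 100.000/43.472 = 2.3003
(1−p)/p = 2.3003/1 = 2.3003  ⇒  p = 1/(1 + 2.3003) = 0.3030
Bm-76: 30.30%, Bm-78: 69.70%.

69.70%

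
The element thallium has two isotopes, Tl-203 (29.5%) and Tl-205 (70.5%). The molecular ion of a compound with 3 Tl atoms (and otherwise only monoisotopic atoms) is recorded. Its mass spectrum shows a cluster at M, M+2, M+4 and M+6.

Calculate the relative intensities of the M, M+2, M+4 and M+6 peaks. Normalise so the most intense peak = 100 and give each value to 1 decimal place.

Expanding (0.295 + 0.705)^3:
P(M) = 0.295^3 = 0.025672
P(M+2) = 3 × 0.295^2 × 0.705^1 = 0.184058
P(M+4) = 3 × 0.295^1 × 0.705^2 = 0.439867
P(M+6) = 0.705^3 = 0.350403
The M+4 peak is largest (0.439867); scaling to 100 gives 5.8 : 41.8 : 100.0 : 79.7.

5.8 : 41.8 : 100.0 : 79.7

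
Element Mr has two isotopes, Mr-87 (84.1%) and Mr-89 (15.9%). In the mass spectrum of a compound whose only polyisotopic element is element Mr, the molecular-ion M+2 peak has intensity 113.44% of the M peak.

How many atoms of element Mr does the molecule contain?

6

With n Mr atoms, P(M+2)/P(M) = C(n,1)·p^(n−1)q / p^n = n·q/p = n · 0.159/0.841.
n = 1.1344 × 0.841/0.159 = 6.00 ≈ 6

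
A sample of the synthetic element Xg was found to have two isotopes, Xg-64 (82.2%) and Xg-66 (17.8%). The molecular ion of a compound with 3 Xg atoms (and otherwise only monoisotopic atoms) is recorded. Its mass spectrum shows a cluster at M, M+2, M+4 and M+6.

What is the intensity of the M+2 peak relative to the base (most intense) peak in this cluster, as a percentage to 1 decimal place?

(0.822 + 0.178)^3 gives M 0.5554, M+2 0.3608, M+4 0.0781, M+6 0.0056; the largest is M.
P(M) = C(3,0) × 0.822^3 × 0.178^0 = 1 × 0.55541225 × 1.0000 = 0.555412 (base)
P(M+2) = C(3,1) × 0.822^2 × 0.178^1 = 3 × 0.675684 × 0.1780 = 0.360815
Relative intensity = 0.360815 / 0.555412 × 100 = 65.0

65.0%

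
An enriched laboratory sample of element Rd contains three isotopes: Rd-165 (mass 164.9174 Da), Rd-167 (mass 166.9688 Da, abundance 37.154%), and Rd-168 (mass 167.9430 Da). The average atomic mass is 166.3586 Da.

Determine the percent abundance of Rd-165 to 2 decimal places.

40.40%

The remaining 62.846% is split between Rd-165 (fraction x) and Rd-168 (fraction 0.62846 − x).
Substituting: 164.9174x + 167.9430(0.62846 − x) = 104.323012048
(164.9174 − 167.9430)x = -1.222445732  ⇒  x = 0.40403, y = 0.22443
Rd-165: 40.40%, Rd-168: 22.44%.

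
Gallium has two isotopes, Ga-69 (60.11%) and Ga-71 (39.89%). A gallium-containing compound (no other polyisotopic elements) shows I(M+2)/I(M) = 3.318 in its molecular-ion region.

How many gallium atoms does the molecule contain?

The M+2/M ratio from n Ga atoms is n · q/p = n · 0.3989/0.6011.
n = 3.318 × 0.6011/0.3989 = 5.00 ≈ 5

5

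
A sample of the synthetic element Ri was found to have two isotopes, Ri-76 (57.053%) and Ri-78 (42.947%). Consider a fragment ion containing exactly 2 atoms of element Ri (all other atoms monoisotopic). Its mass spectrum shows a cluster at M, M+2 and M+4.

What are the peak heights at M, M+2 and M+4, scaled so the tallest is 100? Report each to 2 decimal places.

The 2 Ri atoms are independent, so intensities follow the terms of (0.57053 + 0.42947)^2.
P(M) = 0.57053^2 = 0.325504
P(M+2) = 2 × 0.57053^1 × 0.42947^1 = 0.490051
P(M+4) = 0.42947^2 = 0.184444
The M+2 peak is largest (0.490051); scaling to 100 gives 66.42 : 100.00 : 37.64.

66.42 : 100.00 : 37.64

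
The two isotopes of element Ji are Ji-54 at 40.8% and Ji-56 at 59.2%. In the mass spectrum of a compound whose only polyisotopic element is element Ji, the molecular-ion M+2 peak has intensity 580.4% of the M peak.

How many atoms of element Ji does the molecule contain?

4

For n independent Ji atoms, I(M+2)/I(M) = n · (abundance Ji-56) / (abundance Ji-54) = n · 0.592/0.408.
n = 5.804 × 0.408/0.592 = 4.00 ≈ 4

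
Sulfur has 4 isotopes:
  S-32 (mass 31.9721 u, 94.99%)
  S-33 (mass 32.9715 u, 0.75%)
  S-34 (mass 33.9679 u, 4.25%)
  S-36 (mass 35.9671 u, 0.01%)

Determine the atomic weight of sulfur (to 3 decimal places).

The abundance-weighted mean is 0.9499 × 31.9721 + 0.0075 × 32.9715 + 0.0425 × 33.9679 + 0.0001 × 35.9671
= 30.37030 + 0.24729 + 1.44364 + 0.00360 = 32.06483 u

32.065 u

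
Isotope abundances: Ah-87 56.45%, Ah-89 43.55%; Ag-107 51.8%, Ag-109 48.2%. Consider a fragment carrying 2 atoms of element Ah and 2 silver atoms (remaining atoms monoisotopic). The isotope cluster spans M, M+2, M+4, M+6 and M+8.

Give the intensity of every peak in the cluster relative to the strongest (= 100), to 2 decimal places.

23.08 : 78.57 : 100.00 : 56.40 : 11.89

Element Ah pattern (n=2): 0.31866025 : 0.4916795 : 0.18966025
Silver pattern (n=2): 0.268324 : 0.499352 : 0.232324
Convolve the two distributions (both contribute in 2-u steps):
  M: 0.31866025×0.268324 = 0.085504
  M+2: 0.31866025×0.499352 + 0.4916795×0.268324 = 0.291053
  M+4: 0.31866025×0.232324 + 0.4916795×0.499352 + 0.18966025×0.268324 = 0.370444
  M+6: 0.4916795×0.232324 + 0.18966025×0.499352 = 0.208936
  M+8: 0.18966025×0.232324 = 0.044063
Scale to base peak (0.370444) = 100: 23.08 : 78.57 : 100.00 : 56.40 : 11.89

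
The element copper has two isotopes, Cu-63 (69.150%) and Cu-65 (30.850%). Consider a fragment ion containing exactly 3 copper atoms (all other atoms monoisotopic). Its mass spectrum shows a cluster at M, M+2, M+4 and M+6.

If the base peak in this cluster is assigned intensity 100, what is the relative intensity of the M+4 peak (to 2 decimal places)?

Term probabilities: M 0.3307, M+2 0.4425, M+4 0.1974, M+6 0.0294. Base peak = M+2.
P(M+2) = C(3,1) × 0.69150^2 × 0.30850^1 = 3 × 0.47817225 × 0.3085 = 0.442548 (base)
P(M+4) = C(3,2) × 0.69150^1 × 0.30850^2 = 3 × 0.6915 × 0.09517225 = 0.197435
Relative intensity = 0.197435 / 0.442548 × 100 = 44.61

44.61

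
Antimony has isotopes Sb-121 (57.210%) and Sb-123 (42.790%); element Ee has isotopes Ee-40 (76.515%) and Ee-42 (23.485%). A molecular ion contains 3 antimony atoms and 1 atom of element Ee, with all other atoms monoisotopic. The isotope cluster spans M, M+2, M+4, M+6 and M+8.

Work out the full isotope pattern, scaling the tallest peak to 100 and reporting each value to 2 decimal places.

Antimony pattern (n=3): 0.18724742 : 0.42015297 : 0.3142518 : 0.07834781
Element Ee pattern (n=1): 0.76515 : 0.23485
Convolve the two distributions (both contribute in 2-u steps):
  M: 0.18724742×0.76515 = 0.143272
  M+2: 0.18724742×0.23485 + 0.42015297×0.76515 = 0.365455
  M+4: 0.42015297×0.23485 + 0.3142518×0.76515 = 0.339123
  M+6: 0.3142518×0.23485 + 0.07834781×0.76515 = 0.133750
  M+8: 0.07834781×0.23485 = 0.018400
Scale to base peak (0.365455) = 100: 39.20 : 100.00 : 92.79 : 36.60 : 5.03

39.20 : 100.00 : 92.79 : 36.60 : 5.03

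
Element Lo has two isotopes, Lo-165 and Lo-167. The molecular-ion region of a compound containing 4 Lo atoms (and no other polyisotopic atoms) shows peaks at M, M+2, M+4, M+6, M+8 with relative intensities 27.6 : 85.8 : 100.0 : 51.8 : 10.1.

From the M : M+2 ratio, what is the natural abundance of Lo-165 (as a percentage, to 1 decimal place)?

If p is the fraction of Lo that is Lo-165, then I(M+2)/I(M) = [C(4,1)·p^3·(1−p)] / p^4 = 4·(1−p)/p = 85.8/27.6 = 3.1087
(1−p)/p = 3.1087/4 = 0.7772  ⇒  p = 1/(1 + 0.7772) = 0.5627
Lo-165: 56.3%, Lo-167: 43.7%.

56.3%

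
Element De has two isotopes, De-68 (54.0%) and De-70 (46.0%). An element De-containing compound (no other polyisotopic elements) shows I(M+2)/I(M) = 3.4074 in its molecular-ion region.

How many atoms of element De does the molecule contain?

4

With n De atoms, P(M+2)/P(M) = C(n,1)·p^(n−1)q / p^n = n·q/p = n · 0.460/0.540.
n = 3.4074 × 0.540/0.460 = 4.00 ≈ 4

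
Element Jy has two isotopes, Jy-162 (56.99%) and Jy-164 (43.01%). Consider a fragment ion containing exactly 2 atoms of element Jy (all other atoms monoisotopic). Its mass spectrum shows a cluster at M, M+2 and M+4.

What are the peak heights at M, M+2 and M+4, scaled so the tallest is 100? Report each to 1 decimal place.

66.3 : 100.0 : 37.7

Expanding (0.5699 + 0.4301)^2:
P(M) = 0.5699^2 = 0.324786
P(M+2) = 2 × 0.5699^1 × 0.4301^1 = 0.490228
P(M+4) = 0.4301^2 = 0.184986
The M+2 peak is largest (0.490228); scaling to 100 gives 66.3 : 100.0 : 37.7.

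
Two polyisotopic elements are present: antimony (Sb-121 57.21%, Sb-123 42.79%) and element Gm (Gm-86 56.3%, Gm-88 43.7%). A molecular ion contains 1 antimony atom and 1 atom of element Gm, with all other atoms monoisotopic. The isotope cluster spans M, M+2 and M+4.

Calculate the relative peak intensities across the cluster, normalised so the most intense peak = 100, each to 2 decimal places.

65.61 : 100.00 : 38.09

Antimony pattern (n=1): 0.5721 : 0.4279
Element Gm pattern (n=1): 0.5630 : 0.4370
Convolve the two distributions (both contribute in 2-u steps):
  M: 0.5721×0.5630 = 0.322092
  M+2: 0.5721×0.4370 + 0.4279×0.5630 = 0.490915
  M+4: 0.4279×0.4370 = 0.186992
Scale to base peak (0.490915) = 100: 65.61 : 100.00 : 38.09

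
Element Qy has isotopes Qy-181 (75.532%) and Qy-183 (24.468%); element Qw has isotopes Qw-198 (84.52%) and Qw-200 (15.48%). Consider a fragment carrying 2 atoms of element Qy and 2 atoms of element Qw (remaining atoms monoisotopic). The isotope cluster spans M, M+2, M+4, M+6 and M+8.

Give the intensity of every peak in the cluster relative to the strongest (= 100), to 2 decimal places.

Element Qy pattern (n=2): 0.5705083 : 0.3696234 : 0.0598683
Element Qw pattern (n=2): 0.71436304 : 0.26167392 : 0.02396304
Convolve the two distributions (both contribute in 2-u steps):
  M: 0.5705083×0.71436304 = 0.407550
  M+2: 0.5705083×0.26167392 + 0.3696234×0.71436304 = 0.413332
  M+4: 0.5705083×0.02396304 + 0.3696234×0.26167392 + 0.0598683×0.71436304 = 0.153160
  M+6: 0.3696234×0.02396304 + 0.0598683×0.26167392 = 0.024523
  M+8: 0.0598683×0.02396304 = 0.001435
Scale to base peak (0.413332) = 100: 98.60 : 100.00 : 37.05 : 5.93 : 0.35

98.60 : 100.00 : 37.05 : 5.93 : 0.35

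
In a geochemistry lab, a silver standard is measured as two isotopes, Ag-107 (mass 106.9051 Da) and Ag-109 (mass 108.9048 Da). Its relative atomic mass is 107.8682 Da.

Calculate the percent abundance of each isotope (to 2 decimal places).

Ag-107: 51.84%, Ag-109: 48.16%

With x = fraction of Ag-107 (so Ag-109 is 1 − x):
106.9051·x + 108.9048·(1 − x) = 107.8682
(106.9051 − 108.9048)·x = 107.8682 − 108.9048
x = -1.0366 / -1.9997 = 0.51838 → 51.84% Ag-107, 48.16% Ag-109.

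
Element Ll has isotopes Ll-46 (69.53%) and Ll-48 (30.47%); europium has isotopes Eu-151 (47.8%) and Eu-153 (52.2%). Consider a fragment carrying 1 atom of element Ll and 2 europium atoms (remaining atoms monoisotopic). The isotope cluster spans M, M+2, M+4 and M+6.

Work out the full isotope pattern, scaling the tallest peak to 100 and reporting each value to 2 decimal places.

38.13 : 100.00 : 81.98 : 19.93

Element Ll pattern (n=1): 0.6953 : 0.3047
Europium pattern (n=2): 0.228484 : 0.499032 : 0.272484
Convolve the two distributions (both contribute in 2-u steps):
  M: 0.6953×0.228484 = 0.158865
  M+2: 0.6953×0.499032 + 0.3047×0.228484 = 0.416596
  M+4: 0.6953×0.272484 + 0.3047×0.499032 = 0.341513
  M+6: 0.3047×0.272484 = 0.083026
Scale to base peak (0.416596) = 100: 38.13 : 100.00 : 81.98 : 19.93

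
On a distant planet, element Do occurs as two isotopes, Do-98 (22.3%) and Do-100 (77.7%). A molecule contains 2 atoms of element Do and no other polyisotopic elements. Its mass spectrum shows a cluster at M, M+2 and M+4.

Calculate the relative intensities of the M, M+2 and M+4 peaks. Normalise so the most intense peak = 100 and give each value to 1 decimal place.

Expanding (0.223 + 0.777)^2:
P(M) = 0.223^2 = 0.049729
P(M+2) = 2 × 0.223^1 × 0.777^1 = 0.346542
P(M+4) = 0.777^2 = 0.603729
The M+4 peak is largest (0.603729); scaling to 100 gives 8.2 : 57.4 : 100.0.

8.2 : 57.4 : 100.0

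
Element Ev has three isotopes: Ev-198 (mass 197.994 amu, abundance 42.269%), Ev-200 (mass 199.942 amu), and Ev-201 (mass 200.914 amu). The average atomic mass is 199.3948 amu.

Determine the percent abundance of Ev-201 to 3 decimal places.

The remaining 57.731% is split between Ev-200 (fraction x) and Ev-201 (fraction 0.57731 − x).
Substituting: 199.942x + 200.914(0.57731 − x) = 115.70471614
(199.942 − 200.914)x = -0.2849452  ⇒  x = 0.29315, y = 0.28416
Ev-200: 29.315%, Ev-201: 28.416%.

28.416%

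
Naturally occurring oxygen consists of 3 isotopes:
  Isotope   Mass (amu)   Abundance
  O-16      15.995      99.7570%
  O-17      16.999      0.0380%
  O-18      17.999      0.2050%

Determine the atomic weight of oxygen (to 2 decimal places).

Ar = Σ fᵢ·mᵢ = 0.997570 × 15.995 + 0.000380 × 16.999 + 0.002050 × 17.999
= 15.9561 + 0.0065 + 0.0369 = 15.9995 amu

16.00 amu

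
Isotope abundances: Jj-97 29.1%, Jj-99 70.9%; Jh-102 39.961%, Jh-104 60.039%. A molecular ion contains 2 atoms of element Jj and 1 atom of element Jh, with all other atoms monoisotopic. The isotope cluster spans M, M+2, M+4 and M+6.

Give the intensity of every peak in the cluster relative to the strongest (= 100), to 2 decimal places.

7.54 : 48.09 : 100.00 : 67.27

Element Jj pattern (n=2): 0.084681 : 0.412638 : 0.502681
Element Jh pattern (n=1): 0.39961 : 0.60039
Convolve the two distributions (both contribute in 2-u steps):
  M: 0.084681×0.39961 = 0.033839
  M+2: 0.084681×0.60039 + 0.412638×0.39961 = 0.215736
  M+4: 0.412638×0.60039 + 0.502681×0.39961 = 0.448620
  M+6: 0.502681×0.60039 = 0.301805
Scale to base peak (0.448620) = 100: 7.54 : 48.09 : 100.00 : 67.27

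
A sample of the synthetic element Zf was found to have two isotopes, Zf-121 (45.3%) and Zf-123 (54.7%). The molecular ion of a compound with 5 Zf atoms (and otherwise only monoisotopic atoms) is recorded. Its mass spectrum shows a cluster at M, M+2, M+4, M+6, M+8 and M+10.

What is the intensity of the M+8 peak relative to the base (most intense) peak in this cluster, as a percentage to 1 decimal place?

60.4%

Binomial terms of (0.453 + 0.547)^5: M 0.0191, M+2 0.1152, M+4 0.2781, M+6 0.3359, M+8 0.2028, M+10 0.0490 → M+6 is the base peak.
P(M+6) = C(5,3) × 0.453^2 × 0.547^3 = 10 × 0.205209 × 0.16366732 = 0.335860 (base)
P(M+8) = C(5,4) × 0.453^1 × 0.547^4 = 5 × 0.4530 × 0.08952603 = 0.202776
Relative intensity = 0.202776 / 0.335860 × 100 = 60.4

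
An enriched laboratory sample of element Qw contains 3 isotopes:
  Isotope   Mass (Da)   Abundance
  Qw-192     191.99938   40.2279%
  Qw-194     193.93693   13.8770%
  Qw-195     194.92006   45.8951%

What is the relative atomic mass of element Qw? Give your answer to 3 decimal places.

193.609 Da

Ar = Σ fᵢ·mᵢ = 0.402279 × 191.99938 + 0.138770 × 193.93693 + 0.458951 × 194.92006
= 77.237319 + 26.912628 + 89.458756 = 193.608703 Da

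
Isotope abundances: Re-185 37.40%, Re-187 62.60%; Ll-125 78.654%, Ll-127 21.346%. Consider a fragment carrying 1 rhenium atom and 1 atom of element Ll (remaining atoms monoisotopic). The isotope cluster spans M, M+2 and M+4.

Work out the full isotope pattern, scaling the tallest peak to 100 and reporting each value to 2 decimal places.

Rhenium pattern (n=1): 0.3740 : 0.6260
Element Ll pattern (n=1): 0.78654 : 0.21346
Convolve the two distributions (both contribute in 2-u steps):
  M: 0.3740×0.78654 = 0.294166
  M+2: 0.3740×0.21346 + 0.6260×0.78654 = 0.572208
  M+4: 0.6260×0.21346 = 0.133626
Scale to base peak (0.572208) = 100: 51.41 : 100.00 : 23.35

51.41 : 100.00 : 23.35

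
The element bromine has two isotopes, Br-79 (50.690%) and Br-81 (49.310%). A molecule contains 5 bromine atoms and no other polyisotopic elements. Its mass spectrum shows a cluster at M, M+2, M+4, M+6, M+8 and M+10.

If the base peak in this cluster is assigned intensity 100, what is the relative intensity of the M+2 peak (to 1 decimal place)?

51.4

Binomial terms of (0.50690 + 0.49310)^5: M 0.0335, M+2 0.1628, M+4 0.3167, M+6 0.3081, M+8 0.1498, M+10 0.0292 → M+4 is the base peak.
P(M+4) = C(5,2) × 0.50690^3 × 0.49310^2 = 10 × 0.13024674 × 0.24314761 = 0.316692 (base)
P(M+2) = C(5,1) × 0.50690^4 × 0.49310^1 = 5 × 0.06602207 × 0.4931 = 0.162777
Relative intensity = 0.162777 / 0.316692 × 100 = 51.4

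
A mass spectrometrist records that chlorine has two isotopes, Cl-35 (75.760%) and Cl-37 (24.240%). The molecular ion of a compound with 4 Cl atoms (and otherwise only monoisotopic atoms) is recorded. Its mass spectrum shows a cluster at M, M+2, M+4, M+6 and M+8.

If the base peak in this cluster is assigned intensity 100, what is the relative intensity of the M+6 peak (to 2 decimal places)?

10.24

(0.75760 + 0.24240)^4 gives M 0.3294, M+2 0.4216, M+4 0.2023, M+6 0.0432, M+8 0.0035; the largest is M+2.
P(M+2) = C(4,1) × 0.75760^3 × 0.24240^1 = 4 × 0.4348304 × 0.2424 = 0.421612 (base)
P(M+6) = C(4,3) × 0.75760^1 × 0.24240^3 = 4 × 0.7576 × 0.01424288 = 0.043162
Relative intensity = 0.043162 / 0.421612 × 100 = 10.24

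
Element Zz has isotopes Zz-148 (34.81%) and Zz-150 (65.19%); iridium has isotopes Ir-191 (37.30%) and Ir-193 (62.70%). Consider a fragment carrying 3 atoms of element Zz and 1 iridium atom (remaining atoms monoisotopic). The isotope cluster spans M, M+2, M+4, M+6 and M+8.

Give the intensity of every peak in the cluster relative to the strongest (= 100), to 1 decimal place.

4.1 : 30.1 : 82.3 : 100.0 : 45.5

Element Zz pattern (n=3): 0.04218053 : 0.23697923 : 0.44379994 : 0.2770403
Iridium pattern (n=1): 0.3730 : 0.6270
Convolve the two distributions (both contribute in 2-u steps):
  M: 0.04218053×0.3730 = 0.015733
  M+2: 0.04218053×0.6270 + 0.23697923×0.3730 = 0.114840
  M+4: 0.23697923×0.6270 + 0.44379994×0.3730 = 0.314123
  M+6: 0.44379994×0.6270 + 0.2770403×0.3730 = 0.381599
  M+8: 0.2770403×0.6270 = 0.173704
Scale to base peak (0.381599) = 100: 4.1 : 30.1 : 82.3 : 100.0 : 45.5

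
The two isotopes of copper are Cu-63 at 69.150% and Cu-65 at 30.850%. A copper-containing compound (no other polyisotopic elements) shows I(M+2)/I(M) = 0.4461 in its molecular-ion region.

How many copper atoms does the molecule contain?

With n Cu atoms, P(M+2)/P(M) = C(n,1)·p^(n−1)q / p^n = n·q/p = n · 0.30850/0.69150.
n = 0.4461 × 0.69150/0.30850 = 1.00 ≈ 1

1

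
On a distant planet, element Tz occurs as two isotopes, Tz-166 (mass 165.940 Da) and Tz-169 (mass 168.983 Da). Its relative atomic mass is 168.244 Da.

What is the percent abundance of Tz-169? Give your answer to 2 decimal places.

75.71%

With x = fraction of Tz-166 (so Tz-169 is 1 − x):
165.940·x + 168.983·(1 − x) = 168.244
(165.940 − 168.983)·x = 168.244 − 168.983
x = -0.739 / -3.043 = 0.24285 → 24.29% Tz-166, 75.71% Tz-169.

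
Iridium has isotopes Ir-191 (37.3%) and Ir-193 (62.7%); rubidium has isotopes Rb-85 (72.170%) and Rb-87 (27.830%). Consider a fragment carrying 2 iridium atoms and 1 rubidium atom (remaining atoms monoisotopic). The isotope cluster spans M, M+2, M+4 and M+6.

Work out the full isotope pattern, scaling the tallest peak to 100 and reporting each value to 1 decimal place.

24.3 : 90.9 : 100.0 : 26.4

Iridium pattern (n=2): 0.139129 : 0.467742 : 0.393129
Rubidium pattern (n=1): 0.7217 : 0.2783
Convolve the two distributions (both contribute in 2-u steps):
  M: 0.139129×0.7217 = 0.100409
  M+2: 0.139129×0.2783 + 0.467742×0.7217 = 0.376289
  M+4: 0.467742×0.2783 + 0.393129×0.7217 = 0.413894
  M+6: 0.393129×0.2783 = 0.109408
Scale to base peak (0.413894) = 100: 24.3 : 90.9 : 100.0 : 26.4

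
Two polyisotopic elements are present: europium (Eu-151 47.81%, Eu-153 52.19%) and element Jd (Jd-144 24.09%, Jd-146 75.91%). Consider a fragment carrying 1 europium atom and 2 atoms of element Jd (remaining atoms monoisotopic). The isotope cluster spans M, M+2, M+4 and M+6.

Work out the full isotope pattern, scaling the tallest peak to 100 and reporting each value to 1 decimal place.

Europium pattern (n=1): 0.4781 : 0.5219
Element Jd pattern (n=2): 0.05803281 : 0.36573438 : 0.57623281
Convolve the two distributions (both contribute in 2-u steps):
  M: 0.4781×0.05803281 = 0.027745
  M+2: 0.4781×0.36573438 + 0.5219×0.05803281 = 0.205145
  M+4: 0.4781×0.57623281 + 0.5219×0.36573438 = 0.466374
  M+6: 0.5219×0.57623281 = 0.300736
Scale to base peak (0.466374) = 100: 5.9 : 44.0 : 100.0 : 64.5

5.9 : 44.0 : 100.0 : 64.5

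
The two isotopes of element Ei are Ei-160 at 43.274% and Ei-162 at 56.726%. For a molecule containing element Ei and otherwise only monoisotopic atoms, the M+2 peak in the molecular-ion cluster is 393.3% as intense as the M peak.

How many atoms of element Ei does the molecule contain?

3

With n Ei atoms, P(M+2)/P(M) = C(n,1)·p^(n−1)q / p^n = n·q/p = n · 0.56726/0.43274.
n = 3.933 × 0.43274/0.56726 = 3.00 ≈ 3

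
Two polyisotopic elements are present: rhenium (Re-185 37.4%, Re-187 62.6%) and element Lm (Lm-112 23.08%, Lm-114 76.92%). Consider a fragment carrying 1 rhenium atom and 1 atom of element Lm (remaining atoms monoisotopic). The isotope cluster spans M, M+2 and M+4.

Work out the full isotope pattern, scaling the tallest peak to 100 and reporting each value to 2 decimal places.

17.93 : 89.75 : 100.00

Rhenium pattern (n=1): 0.3740 : 0.6260
Element Lm pattern (n=1): 0.2308 : 0.7692
Convolve the two distributions (both contribute in 2-u steps):
  M: 0.3740×0.2308 = 0.086319
  M+2: 0.3740×0.7692 + 0.6260×0.2308 = 0.432162
  M+4: 0.6260×0.7692 = 0.481519
Scale to base peak (0.481519) = 100: 17.93 : 89.75 : 100.00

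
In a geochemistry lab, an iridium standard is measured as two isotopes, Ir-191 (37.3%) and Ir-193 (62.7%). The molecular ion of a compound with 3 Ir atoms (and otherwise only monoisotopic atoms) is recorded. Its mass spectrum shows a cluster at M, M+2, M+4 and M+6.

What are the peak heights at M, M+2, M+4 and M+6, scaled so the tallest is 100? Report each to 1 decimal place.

Each Ir atom is independently Ir-191 (p = 0.373) or Ir-193 (q = 0.627); the cluster is the binomial expansion (p + q)^3.
P(M) = 0.373^3 = 0.051895
P(M+2) = 3 × 0.373^2 × 0.627^1 = 0.261702
P(M+4) = 3 × 0.373^1 × 0.627^2 = 0.439911
P(M+6) = 0.627^3 = 0.246492
The M+4 peak is largest (0.439911); scaling to 100 gives 11.8 : 59.5 : 100.0 : 56.0.

11.8 : 59.5 : 100.0 : 56.0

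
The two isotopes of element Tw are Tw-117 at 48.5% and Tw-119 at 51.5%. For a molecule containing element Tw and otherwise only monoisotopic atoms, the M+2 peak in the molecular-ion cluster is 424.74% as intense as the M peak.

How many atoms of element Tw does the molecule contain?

4

The M+2/M ratio from n Tw atoms is n · q/p = n · 0.515/0.485.
n = 4.2474 × 0.485/0.515 = 4.00 ≈ 4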